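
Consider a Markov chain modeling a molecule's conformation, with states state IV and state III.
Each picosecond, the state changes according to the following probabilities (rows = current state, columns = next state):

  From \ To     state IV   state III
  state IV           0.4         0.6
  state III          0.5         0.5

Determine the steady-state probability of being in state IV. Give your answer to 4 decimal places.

0.4545

Let the stationary distribution be π with π = πP and π_1 + π_2 = 1.
π_1 = 0.4·π_1 + 0.5·π_2
Solving with the normalization constraint gives π = (0.4545, 0.5455).
So the stationary probability of state IV is 0.4545.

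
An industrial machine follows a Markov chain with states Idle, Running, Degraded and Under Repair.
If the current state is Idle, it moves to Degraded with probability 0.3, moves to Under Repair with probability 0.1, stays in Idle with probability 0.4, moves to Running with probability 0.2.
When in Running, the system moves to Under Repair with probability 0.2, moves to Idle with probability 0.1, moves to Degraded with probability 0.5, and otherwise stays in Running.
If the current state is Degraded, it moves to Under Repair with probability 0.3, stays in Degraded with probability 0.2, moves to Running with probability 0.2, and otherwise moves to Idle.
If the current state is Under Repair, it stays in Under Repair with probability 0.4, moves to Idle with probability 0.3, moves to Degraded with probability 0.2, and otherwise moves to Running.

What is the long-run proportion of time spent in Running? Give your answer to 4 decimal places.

Let the stationary distribution be π with π = πP and π_1 + π_2 + π_3 + π_4 = 1.
π_1 = 0.4·π_1 + 0.1·π_2 + 0.3·π_3 + 0.3·π_4
π_2 = 0.2·π_1 + 0.2·π_2 + 0.2·π_3 + 0.1·π_4
π_3 = 0.3·π_1 + 0.5·π_2 + 0.2·π_3 + 0.2·π_4
Solving with the normalization constraint gives π = (0.2944, 0.1752, 0.2820, 0.2484).
So the stationary probability of Running is 0.1752.

0.1752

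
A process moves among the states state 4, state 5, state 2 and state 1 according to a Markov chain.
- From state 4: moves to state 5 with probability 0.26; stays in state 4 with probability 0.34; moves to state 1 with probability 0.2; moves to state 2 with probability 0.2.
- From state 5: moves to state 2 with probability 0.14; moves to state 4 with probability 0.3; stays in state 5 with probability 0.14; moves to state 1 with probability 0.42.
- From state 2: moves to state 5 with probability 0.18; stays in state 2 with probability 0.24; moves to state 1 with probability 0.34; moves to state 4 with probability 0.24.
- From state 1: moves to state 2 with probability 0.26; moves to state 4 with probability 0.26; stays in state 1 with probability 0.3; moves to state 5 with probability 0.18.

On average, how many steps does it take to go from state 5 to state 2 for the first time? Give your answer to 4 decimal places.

5.1045

Let t(s) be the expected number of steps to first reach state 2 from state s, with t(state 2) = 0. Conditioning on the first step:
t(state 4) = 1 + 0.34·t(state 4) + 0.26·t(state 5) + 0.2·t(state 1)
t(state 5) = 1 + 0.3·t(state 4) + 0.14·t(state 5) + 0.42·t(state 1)
t(state 1) = 1 + 0.26·t(state 4) + 0.18·t(state 5) + 0.3·t(state 1)
Solving: t(state 4) = 4.9092, t(state 5) = 5.1045, t(state 1) = 4.5646.
Expected steps from state 5 to state 2: 5.1045.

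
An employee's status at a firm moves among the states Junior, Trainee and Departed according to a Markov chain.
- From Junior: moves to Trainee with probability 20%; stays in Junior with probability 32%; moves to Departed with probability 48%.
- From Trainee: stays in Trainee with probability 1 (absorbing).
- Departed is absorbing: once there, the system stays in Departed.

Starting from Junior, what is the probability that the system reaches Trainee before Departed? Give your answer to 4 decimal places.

Let h(s) be the probability of absorption at Trainee starting from transient state s. Then h(Trainee) = 1 and h(Departed) = 0. By first-step analysis:
h(Junior) = 0.32·h(Junior) + 0.2·1 + 0.48·0
Solving: h(Junior) = 0.2941.
Starting from Junior, the probability is 0.2941.

0.2941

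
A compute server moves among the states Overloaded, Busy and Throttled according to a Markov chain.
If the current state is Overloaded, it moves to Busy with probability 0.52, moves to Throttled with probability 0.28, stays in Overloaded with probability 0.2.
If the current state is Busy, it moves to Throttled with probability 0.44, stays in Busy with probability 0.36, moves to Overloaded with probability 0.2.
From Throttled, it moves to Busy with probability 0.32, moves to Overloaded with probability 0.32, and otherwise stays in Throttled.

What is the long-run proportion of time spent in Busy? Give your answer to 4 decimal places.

0.3843

Let the stationary distribution be π with π = πP and π_1 + π_2 + π_3 = 1.
π_1 = 0.2·π_1 + 0.2·π_2 + 0.32·π_3
π_2 = 0.52·π_1 + 0.36·π_2 + 0.32·π_3
Solving with the normalization constraint gives π = (0.2445, 0.3843, 0.3712).
So the stationary probability of Busy is 0.3843.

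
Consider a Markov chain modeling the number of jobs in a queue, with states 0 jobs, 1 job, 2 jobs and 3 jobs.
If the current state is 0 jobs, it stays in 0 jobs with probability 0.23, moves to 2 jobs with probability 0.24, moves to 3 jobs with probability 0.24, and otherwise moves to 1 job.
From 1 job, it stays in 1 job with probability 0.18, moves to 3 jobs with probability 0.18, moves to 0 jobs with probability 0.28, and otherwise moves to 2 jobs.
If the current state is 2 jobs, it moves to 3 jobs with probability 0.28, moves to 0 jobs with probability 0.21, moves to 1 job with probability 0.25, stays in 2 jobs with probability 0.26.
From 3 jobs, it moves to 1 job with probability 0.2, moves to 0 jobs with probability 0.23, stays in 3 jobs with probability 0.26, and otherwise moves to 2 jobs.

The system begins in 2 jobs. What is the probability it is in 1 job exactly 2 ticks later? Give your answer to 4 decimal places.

0.2269

Propagate the distribution vector 2 ticks from 2 jobs.
After 0 ticks: (0.0000, 0.0000, 1.0000, 0.0000)
After 1 tick: (0.2100, 0.2500, 0.2600, 0.2800)
After 2 ticks: (0.2373, 0.2269, 0.2948, 0.2410)
P(in 1 job after 2 ticks) = 0.2269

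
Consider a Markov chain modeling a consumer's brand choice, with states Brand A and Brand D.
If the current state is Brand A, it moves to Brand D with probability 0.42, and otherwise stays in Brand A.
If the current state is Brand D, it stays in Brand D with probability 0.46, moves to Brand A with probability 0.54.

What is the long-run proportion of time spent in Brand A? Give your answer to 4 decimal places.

Let the stationary distribution be π with π = πP and π_1 + π_2 = 1.
π_1 = 0.58·π_1 + 0.54·π_2
Solving with the normalization constraint gives π = (0.5625, 0.4375).
So the stationary probability of Brand A is 0.5625.

0.5625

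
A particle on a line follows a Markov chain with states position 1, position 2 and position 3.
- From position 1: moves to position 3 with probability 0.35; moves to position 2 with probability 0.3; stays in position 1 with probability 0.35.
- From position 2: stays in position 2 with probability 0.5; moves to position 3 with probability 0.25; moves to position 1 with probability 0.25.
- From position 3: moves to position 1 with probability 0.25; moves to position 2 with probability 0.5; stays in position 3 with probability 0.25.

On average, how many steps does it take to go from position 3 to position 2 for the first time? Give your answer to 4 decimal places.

2.2500

Let t(s) be the expected number of steps to first reach position 2 from state s, with t(position 2) = 0. Conditioning on the first step:
t(position 1) = 1 + 0.35·t(position 1) + 0.35·t(position 3)
t(position 3) = 1 + 0.25·t(position 1) + 0.25·t(position 3)
Solving: t(position 1) = 2.7500, t(position 3) = 2.2500.
Expected steps from position 3 to position 2: 2.2500.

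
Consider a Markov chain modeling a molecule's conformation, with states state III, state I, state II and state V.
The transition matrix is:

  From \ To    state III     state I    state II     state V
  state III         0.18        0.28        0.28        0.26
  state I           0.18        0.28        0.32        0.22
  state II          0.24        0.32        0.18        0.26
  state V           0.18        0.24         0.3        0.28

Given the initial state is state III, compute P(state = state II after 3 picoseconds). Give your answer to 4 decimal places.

Propagate the distribution vector 3 picoseconds from state III.
After 0 picoseconds: (1.0000, 0.0000, 0.0000, 0.0000)
After 1 picosecond: (0.1800, 0.2800, 0.2800, 0.2600)
After 2 picoseconds: (0.1968, 0.2808, 0.2684, 0.2540)
After 3 picoseconds: (0.1961, 0.2806, 0.2695, 0.2538)
P(in state II after 3 picoseconds) = 0.2695

0.2695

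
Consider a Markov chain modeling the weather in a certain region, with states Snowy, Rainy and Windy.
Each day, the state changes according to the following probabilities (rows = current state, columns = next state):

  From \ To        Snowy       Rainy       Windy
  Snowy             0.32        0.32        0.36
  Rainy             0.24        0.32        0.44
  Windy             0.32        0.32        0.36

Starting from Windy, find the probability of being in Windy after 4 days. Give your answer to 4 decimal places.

Propagate the distribution vector 4 days from Windy.
After 0 days: (0.0000, 0.0000, 1.0000)
After 1 day: (0.3200, 0.3200, 0.3600)
After 2 days: (0.2944, 0.3200, 0.3856)
After 3 days: (0.2944, 0.3200, 0.3856)
After 4 days: (0.2944, 0.3200, 0.3856)
P(in Windy after 4 days) = 0.3856

0.3856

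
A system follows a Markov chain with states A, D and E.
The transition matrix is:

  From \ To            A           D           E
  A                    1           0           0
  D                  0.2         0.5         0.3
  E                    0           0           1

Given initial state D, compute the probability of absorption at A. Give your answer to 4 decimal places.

Let h(s) be the probability of absorption at A starting from transient state s. Then h(A) = 1 and h(E) = 0. By first-step analysis:
h(D) = 0.2·1 + 0.5·h(D) + 0.3·0
Solving: h(D) = 0.4000.
Starting from D, the probability is 0.4000.

0.4000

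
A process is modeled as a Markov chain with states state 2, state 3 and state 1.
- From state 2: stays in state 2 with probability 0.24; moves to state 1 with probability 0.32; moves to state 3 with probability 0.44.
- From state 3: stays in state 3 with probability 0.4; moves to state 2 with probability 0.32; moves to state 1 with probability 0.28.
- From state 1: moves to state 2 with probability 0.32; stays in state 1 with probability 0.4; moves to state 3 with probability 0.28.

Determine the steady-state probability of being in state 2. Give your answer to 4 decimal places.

Let the stationary distribution be π with π = πP and π_1 + π_2 + π_3 = 1.
π_1 = 0.24·π_1 + 0.32·π_2 + 0.32·π_3
π_2 = 0.44·π_1 + 0.4·π_2 + 0.28·π_3
Solving with the normalization constraint gives π = (0.2963, 0.3721, 0.3316).
So the stationary probability of state 2 is 0.2963.

0.2963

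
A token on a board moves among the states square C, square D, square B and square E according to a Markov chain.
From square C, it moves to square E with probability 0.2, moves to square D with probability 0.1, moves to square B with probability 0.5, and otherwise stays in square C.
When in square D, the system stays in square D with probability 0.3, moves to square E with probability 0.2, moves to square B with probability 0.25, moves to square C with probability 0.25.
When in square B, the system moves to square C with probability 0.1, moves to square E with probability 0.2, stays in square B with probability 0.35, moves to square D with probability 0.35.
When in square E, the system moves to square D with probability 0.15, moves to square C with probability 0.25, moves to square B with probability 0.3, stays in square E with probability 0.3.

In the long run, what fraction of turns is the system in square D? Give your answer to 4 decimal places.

0.2460

Let the stationary distribution be π with π = πP and π_1 + π_2 + π_3 + π_4 = 1.
π_1 = 0.2·π_1 + 0.25·π_2 + 0.1·π_3 + 0.25·π_4
π_2 = 0.1·π_1 + 0.3·π_2 + 0.35·π_3 + 0.15·π_4
π_3 = 0.5·π_1 + 0.25·π_2 + 0.35·π_3 + 0.3·π_4
Solving with the normalization constraint gives π = (0.1891, 0.2460, 0.3427, 0.2222).
So the stationary probability of square D is 0.2460.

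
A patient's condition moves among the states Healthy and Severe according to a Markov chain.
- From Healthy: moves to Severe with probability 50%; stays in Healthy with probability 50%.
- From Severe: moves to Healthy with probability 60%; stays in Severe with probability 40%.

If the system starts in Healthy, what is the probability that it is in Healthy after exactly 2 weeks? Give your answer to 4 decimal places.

0.5500

Sum over the intermediate state after 1 week:
P = P(Healthy→Healthy)·P(Healthy→Healthy) + P(Healthy→Severe)·P(Severe→Healthy)
  = 0.5×0.5 + 0.5×0.6
  = 0.2500 + 0.3000 = 0.5500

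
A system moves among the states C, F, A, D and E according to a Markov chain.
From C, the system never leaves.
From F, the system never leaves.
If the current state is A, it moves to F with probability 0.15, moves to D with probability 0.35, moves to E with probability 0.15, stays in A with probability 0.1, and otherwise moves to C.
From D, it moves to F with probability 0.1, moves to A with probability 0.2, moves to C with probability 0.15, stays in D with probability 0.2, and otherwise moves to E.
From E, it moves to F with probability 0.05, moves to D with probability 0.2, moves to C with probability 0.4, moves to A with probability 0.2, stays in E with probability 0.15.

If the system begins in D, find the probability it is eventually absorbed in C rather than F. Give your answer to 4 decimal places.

Let h(s) be the probability of absorption at C starting from transient state s. Then h(C) = 1 and h(F) = 0. By first-step analysis:
h(A) = 0.25·1 + 0.15·0 + 0.1·h(A) + 0.35·h(D) + 0.15·h(E)
h(D) = 0.15·1 + 0.1·0 + 0.2·h(A) + 0.2·h(D) + 0.35·h(E)
h(E) = 0.4·1 + 0.05·0 + 0.2·h(A) + 0.2·h(D) + 0.15·h(E)
Solving: h(A) = 0.6865, h(D) = 0.7086, h(E) = 0.7989.
Starting from D, the probability is 0.7086.

0.7086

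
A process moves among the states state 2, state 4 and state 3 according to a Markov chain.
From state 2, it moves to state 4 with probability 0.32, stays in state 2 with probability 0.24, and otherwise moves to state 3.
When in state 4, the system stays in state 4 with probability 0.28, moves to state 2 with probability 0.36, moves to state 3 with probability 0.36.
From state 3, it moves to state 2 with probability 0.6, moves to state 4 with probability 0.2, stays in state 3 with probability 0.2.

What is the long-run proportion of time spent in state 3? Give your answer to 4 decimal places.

0.3375

Let the stationary distribution be π with π = πP and π_1 + π_2 + π_3 = 1.
π_1 = 0.24·π_1 + 0.36·π_2 + 0.6·π_3
π_2 = 0.32·π_1 + 0.28·π_2 + 0.2·π_3
Solving with the normalization constraint gives π = (0.3938, 0.2688, 0.3375).
So the stationary probability of state 3 is 0.3375.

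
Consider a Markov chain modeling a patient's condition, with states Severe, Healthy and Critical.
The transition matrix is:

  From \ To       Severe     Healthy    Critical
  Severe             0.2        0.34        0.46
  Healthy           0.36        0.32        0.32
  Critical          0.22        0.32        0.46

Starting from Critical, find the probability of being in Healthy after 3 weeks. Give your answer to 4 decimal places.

0.3252

Propagate the distribution vector 3 weeks from Critical.
After 0 weeks: (0.0000, 0.0000, 1.0000)
After 1 week: (0.2200, 0.3200, 0.4600)
After 2 weeks: (0.2604, 0.3244, 0.4152)
After 3 weeks: (0.2602, 0.3252, 0.4146)
P(in Healthy after 3 weeks) = 0.3252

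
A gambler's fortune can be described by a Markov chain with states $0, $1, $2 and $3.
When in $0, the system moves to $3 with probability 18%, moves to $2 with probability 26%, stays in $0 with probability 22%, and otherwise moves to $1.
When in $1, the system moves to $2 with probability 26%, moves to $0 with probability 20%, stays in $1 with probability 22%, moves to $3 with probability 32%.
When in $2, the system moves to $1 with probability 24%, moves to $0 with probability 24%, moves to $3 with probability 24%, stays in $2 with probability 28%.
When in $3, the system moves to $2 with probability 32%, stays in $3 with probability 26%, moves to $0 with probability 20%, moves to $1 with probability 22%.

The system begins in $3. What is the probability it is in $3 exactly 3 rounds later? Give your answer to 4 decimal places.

0.2520

Propagate the distribution vector 3 rounds from $3.
After 0 rounds: (0.0000, 0.0000, 0.0000, 1.0000)
After 1 round: (0.2000, 0.2200, 0.3200, 0.2600)
After 2 rounds: (0.2168, 0.2504, 0.2820, 0.2508)
After 3 rounds: (0.2156, 0.2517, 0.2807, 0.2520)
P(in $3 after 3 rounds) = 0.2520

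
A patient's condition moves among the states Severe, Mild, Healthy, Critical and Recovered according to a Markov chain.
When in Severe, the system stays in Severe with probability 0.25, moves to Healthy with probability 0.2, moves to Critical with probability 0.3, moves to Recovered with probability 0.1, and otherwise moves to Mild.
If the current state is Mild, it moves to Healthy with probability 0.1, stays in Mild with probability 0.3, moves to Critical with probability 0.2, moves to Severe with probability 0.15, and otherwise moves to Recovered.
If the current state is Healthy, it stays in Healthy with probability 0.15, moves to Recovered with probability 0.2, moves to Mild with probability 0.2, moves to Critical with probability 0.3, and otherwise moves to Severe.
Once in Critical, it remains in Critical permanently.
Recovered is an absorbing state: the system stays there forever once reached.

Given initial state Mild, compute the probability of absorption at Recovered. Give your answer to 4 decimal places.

0.4887

Let h(s) be the probability of absorption at Recovered starting from transient state s. Then h(Recovered) = 1 and h(Critical) = 0. By first-step analysis:
h(Severe) = 0.25·h(Severe) + 0.15·h(Mild) + 0.2·h(Healthy) + 0.3·0 + 0.1·1
h(Mild) = 0.15·h(Severe) + 0.3·h(Mild) + 0.1·h(Healthy) + 0.2·0 + 0.25·1
h(Healthy) = 0.15·h(Severe) + 0.2·h(Mild) + 0.15·h(Healthy) + 0.3·0 + 0.2·1
Solving: h(Severe) = 0.3405, h(Mild) = 0.4887, h(Healthy) = 0.4104.
Starting from Mild, the probability is 0.4887.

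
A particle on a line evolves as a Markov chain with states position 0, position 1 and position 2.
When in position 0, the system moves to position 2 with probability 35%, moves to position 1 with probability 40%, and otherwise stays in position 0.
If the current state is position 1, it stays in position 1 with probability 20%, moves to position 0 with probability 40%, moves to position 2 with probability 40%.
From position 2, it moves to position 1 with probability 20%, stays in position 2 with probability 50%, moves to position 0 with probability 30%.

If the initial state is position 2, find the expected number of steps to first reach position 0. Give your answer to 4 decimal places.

3.1250

Let t(s) be the expected number of steps to first reach position 0 from state s, with t(position 0) = 0. Conditioning on the first step:
t(position 1) = 1 + 0.2·t(position 1) + 0.4·t(position 2)
t(position 2) = 1 + 0.2·t(position 1) + 0.5·t(position 2)
Solving: t(position 1) = 2.8125, t(position 2) = 3.1250.
Expected steps from position 2 to position 0: 3.1250.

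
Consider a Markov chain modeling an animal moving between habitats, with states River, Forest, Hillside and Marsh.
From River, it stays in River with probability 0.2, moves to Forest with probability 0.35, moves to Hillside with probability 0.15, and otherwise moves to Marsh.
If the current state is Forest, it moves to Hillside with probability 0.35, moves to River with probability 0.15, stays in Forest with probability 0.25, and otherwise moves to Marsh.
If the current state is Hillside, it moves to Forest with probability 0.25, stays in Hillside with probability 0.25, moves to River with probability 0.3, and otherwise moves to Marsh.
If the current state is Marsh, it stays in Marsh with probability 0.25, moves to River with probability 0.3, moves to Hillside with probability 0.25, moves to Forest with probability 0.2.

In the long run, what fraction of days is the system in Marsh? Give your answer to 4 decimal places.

Let the stationary distribution be π with π = πP and π_1 + π_2 + π_3 + π_4 = 1.
π_1 = 0.2·π_1 + 0.15·π_2 + 0.3·π_3 + 0.3·π_4
π_2 = 0.35·π_1 + 0.25·π_2 + 0.25·π_3 + 0.2·π_4
π_3 = 0.15·π_1 + 0.35·π_2 + 0.25·π_3 + 0.25·π_4
Solving with the normalization constraint gives π = (0.2371, 0.2612, 0.2524, 0.2492).
So the stationary probability of Marsh is 0.2492.

0.2492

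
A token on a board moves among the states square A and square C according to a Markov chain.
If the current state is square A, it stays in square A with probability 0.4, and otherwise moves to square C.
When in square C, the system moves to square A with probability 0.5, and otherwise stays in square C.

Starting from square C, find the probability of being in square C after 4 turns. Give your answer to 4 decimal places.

0.5455

Propagate the distribution vector 4 turns from square C.
After 0 turns: (0.0000, 1.0000)
After 1 turn: (0.5000, 0.5000)
After 2 turns: (0.4500, 0.5500)
After 3 turns: (0.4550, 0.5450)
After 4 turns: (0.4545, 0.5455)
P(in square C after 4 turns) = 0.5455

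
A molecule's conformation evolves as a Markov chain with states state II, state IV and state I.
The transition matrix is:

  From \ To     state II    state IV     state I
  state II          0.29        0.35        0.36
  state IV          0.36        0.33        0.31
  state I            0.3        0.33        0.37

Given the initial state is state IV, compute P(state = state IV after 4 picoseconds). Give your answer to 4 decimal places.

Propagate the distribution vector 4 picoseconds from state IV.
After 0 picoseconds: (0.0000, 1.0000, 0.0000)
After 1 picosecond: (0.3600, 0.3300, 0.3100)
After 2 picoseconds: (0.3162, 0.3372, 0.3466)
After 3 picoseconds: (0.3171, 0.3363, 0.3466)
After 4 picoseconds: (0.3170, 0.3363, 0.3466)
P(in state IV after 4 picoseconds) = 0.3363

0.3363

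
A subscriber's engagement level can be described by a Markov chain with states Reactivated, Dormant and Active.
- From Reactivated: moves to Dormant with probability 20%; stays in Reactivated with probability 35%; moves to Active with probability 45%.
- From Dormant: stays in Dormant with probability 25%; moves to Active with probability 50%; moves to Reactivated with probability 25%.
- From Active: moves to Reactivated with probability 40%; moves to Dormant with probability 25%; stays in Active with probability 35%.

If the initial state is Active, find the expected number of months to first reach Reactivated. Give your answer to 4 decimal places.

2.7586

Let t(s) be the expected number of months to first reach Reactivated from state s, with t(Reactivated) = 0. Conditioning on the first month:
t(Dormant) = 1 + 0.25·t(Dormant) + 0.5·t(Active)
t(Active) = 1 + 0.25·t(Dormant) + 0.35·t(Active)
Solving: t(Dormant) = 3.1724, t(Active) = 2.7586.
Expected months from Active to Reactivated: 2.7586.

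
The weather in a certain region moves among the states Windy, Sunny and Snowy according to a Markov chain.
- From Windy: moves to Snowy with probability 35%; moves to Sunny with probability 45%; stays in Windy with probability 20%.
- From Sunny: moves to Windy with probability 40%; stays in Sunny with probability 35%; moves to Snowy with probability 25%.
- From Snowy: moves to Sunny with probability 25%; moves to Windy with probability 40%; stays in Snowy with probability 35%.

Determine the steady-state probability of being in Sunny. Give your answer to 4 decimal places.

0.3519

Let the stationary distribution be π with π = πP and π_1 + π_2 + π_3 = 1.
π_1 = 0.2·π_1 + 0.4·π_2 + 0.4·π_3
π_2 = 0.45·π_1 + 0.35·π_2 + 0.25·π_3
Solving with the normalization constraint gives π = (0.3333, 0.3519, 0.3148).
So the stationary probability of Sunny is 0.3519.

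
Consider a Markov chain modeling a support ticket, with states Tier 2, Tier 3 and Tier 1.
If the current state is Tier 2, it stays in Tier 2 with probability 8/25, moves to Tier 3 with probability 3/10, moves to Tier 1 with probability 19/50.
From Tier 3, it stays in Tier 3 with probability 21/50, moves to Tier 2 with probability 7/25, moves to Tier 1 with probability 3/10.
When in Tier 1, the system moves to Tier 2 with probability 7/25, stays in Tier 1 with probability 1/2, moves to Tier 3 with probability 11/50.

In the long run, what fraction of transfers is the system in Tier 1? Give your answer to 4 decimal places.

Let the stationary distribution be π with π = πP and π_1 + π_2 + π_3 = 1.
π_1 = 0.32·π_1 + 0.28·π_2 + 0.28·π_3
π_2 = 0.3·π_1 + 0.42·π_2 + 0.22·π_3
Solving with the normalization constraint gives π = (0.2917, 0.3042, 0.4042).
So the stationary probability of Tier 1 is 0.4042.

0.4042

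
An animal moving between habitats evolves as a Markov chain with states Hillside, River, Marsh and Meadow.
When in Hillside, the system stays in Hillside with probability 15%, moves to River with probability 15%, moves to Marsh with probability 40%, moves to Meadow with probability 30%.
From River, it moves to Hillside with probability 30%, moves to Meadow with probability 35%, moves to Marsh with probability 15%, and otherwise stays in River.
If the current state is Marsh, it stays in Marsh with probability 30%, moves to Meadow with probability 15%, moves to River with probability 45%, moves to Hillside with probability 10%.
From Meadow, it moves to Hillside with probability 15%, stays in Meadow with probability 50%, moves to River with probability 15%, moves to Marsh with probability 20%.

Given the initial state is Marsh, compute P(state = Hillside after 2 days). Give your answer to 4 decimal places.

Propagate the distribution vector 2 days from Marsh.
After 0 days: (0.0000, 0.0000, 1.0000, 0.0000)
After 1 day: (0.1000, 0.4500, 0.3000, 0.1500)
After 2 days: (0.2025, 0.2625, 0.2275, 0.3075)
P(in Hillside after 2 days) = 0.2025

0.2025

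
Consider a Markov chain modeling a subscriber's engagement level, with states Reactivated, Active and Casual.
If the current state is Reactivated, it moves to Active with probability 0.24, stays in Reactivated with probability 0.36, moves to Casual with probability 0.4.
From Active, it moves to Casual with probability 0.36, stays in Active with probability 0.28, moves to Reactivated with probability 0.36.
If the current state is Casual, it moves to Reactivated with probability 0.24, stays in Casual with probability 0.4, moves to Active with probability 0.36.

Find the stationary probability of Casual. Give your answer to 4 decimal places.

0.3881

Let the stationary distribution be π with π = πP and π_1 + π_2 + π_3 = 1.
π_1 = 0.36·π_1 + 0.36·π_2 + 0.24·π_3
π_2 = 0.24·π_1 + 0.28·π_2 + 0.36·π_3
Solving with the normalization constraint gives π = (0.3134, 0.2985, 0.3881).
So the stationary probability of Casual is 0.3881.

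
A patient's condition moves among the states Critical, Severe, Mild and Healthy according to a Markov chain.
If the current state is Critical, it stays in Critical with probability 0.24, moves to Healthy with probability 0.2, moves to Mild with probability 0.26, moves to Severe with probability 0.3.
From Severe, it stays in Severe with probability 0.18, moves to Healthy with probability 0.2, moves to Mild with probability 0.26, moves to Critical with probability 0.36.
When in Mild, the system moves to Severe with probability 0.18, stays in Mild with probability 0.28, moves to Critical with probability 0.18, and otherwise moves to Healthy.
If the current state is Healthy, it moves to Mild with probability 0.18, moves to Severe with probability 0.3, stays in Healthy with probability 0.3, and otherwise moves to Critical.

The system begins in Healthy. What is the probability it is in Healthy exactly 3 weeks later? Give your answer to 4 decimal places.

Propagate the distribution vector 3 weeks from Healthy.
After 0 weeks: (0.0000, 0.0000, 0.0000, 1.0000)
After 1 week: (0.2200, 0.3000, 0.1800, 0.3000)
After 2 weeks: (0.2592, 0.2424, 0.2396, 0.2588)
After 3 weeks: (0.2495, 0.2422, 0.2441, 0.2642)
P(in Healthy after 3 weeks) = 0.2642

0.2642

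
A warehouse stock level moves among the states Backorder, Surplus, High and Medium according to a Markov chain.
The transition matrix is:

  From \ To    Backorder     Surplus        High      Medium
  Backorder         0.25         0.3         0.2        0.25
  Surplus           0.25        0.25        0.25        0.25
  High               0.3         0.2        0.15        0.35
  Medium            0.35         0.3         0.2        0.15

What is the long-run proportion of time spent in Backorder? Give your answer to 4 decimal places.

Let the stationary distribution be π with π = πP and π_1 + π_2 + π_3 + π_4 = 1.
π_1 = 0.25·π_1 + 0.25·π_2 + 0.3·π_3 + 0.35·π_4
π_2 = 0.3·π_1 + 0.25·π_2 + 0.2·π_3 + 0.3·π_4
π_3 = 0.2·π_1 + 0.25·π_2 + 0.15·π_3 + 0.2·π_4
Solving with the normalization constraint gives π = (0.2847, 0.2664, 0.2032, 0.2457).
So the stationary probability of Backorder is 0.2847.

0.2847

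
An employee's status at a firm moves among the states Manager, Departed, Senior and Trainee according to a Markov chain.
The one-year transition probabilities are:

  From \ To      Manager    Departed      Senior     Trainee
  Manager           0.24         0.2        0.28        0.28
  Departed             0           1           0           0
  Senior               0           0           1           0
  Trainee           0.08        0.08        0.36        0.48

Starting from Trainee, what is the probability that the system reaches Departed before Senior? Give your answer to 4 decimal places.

Let h(s) be the probability of absorption at Departed starting from transient state s. Then h(Departed) = 1 and h(Senior) = 0. By first-step analysis:
h(Manager) = 0.24·h(Manager) + 0.2·1 + 0.28·0 + 0.28·h(Trainee)
h(Trainee) = 0.08·h(Manager) + 0.08·1 + 0.36·0 + 0.48·h(Trainee)
Solving: h(Manager) = 0.3391, h(Trainee) = 0.2060.
Starting from Trainee, the probability is 0.2060.

0.2060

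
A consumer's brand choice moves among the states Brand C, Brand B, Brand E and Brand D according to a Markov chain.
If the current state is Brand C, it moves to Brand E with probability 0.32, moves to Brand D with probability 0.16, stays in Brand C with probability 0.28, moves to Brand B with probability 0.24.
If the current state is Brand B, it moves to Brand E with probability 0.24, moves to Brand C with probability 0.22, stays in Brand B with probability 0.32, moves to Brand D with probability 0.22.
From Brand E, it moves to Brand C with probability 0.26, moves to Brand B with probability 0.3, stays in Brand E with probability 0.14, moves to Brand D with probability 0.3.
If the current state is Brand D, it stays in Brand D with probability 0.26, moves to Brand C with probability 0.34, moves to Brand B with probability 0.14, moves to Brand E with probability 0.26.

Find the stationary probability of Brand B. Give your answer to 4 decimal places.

Let the stationary distribution be π with π = πP and π_1 + π_2 + π_3 + π_4 = 1.
π_1 = 0.28·π_1 + 0.22·π_2 + 0.26·π_3 + 0.34·π_4
π_2 = 0.24·π_1 + 0.32·π_2 + 0.3·π_3 + 0.14·π_4
π_3 = 0.32·π_1 + 0.24·π_2 + 0.14·π_3 + 0.26·π_4
Solving with the normalization constraint gives π = (0.2740, 0.2514, 0.2423, 0.2322).
So the stationary probability of Brand B is 0.2514.

0.2514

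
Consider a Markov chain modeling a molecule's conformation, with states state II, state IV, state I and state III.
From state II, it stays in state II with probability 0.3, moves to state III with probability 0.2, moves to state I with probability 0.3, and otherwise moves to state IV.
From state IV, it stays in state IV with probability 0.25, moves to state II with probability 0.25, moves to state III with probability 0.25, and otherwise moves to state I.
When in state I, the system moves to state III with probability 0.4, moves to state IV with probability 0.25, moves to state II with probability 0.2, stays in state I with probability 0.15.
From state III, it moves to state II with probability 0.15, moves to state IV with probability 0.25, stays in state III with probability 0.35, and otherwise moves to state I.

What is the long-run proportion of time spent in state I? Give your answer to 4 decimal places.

Let the stationary distribution be π with π = πP and π_1 + π_2 + π_3 + π_4 = 1.
π_1 = 0.3·π_1 + 0.25·π_2 + 0.2·π_3 + 0.15·π_4
π_2 = 0.2·π_1 + 0.25·π_2 + 0.25·π_3 + 0.25·π_4
π_3 = 0.3·π_1 + 0.25·π_2 + 0.15·π_3 + 0.25·π_4
Solving with the normalization constraint gives π = (0.2186, 0.2391, 0.2372, 0.3052).
So the stationary probability of state I is 0.2372.

0.2372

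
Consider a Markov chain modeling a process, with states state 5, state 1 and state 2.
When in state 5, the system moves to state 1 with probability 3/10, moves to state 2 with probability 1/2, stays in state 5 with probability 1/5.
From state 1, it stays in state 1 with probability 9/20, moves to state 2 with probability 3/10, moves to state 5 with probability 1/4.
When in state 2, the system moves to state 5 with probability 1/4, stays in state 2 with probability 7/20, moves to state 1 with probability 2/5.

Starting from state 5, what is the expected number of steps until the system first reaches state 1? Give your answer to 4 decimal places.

2.9114

Let t(s) be the expected number of steps to first reach state 1 from state s, with t(state 1) = 0. Conditioning on the first step:
t(state 5) = 1 + 0.2·t(state 5) + 0.5·t(state 2)
t(state 2) = 1 + 0.25·t(state 5) + 0.35·t(state 2)
Solving: t(state 5) = 2.9114, t(state 2) = 2.6582.
Expected steps from state 5 to state 1: 2.9114.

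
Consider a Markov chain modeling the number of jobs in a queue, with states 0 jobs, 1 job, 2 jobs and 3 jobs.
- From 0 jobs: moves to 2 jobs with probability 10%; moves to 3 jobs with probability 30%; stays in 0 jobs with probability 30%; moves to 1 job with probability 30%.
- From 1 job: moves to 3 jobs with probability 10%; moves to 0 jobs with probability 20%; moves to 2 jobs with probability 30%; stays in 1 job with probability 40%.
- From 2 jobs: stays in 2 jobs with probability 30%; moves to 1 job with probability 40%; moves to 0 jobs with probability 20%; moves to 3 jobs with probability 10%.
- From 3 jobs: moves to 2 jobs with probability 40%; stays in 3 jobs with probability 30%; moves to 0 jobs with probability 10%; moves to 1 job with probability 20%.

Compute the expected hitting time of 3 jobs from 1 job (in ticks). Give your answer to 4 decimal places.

6.9231

Let t(s) be the expected number of ticks to first reach 3 jobs from state s, with t(3 jobs) = 0. Conditioning on the first tick:
t(0 jobs) = 1 + 0.3·t(0 jobs) + 0.3·t(1 job) + 0.1·t(2 jobs)
t(1 job) = 1 + 0.2·t(0 jobs) + 0.4·t(1 job) + 0.3·t(2 jobs)
t(2 jobs) = 1 + 0.2·t(0 jobs) + 0.4·t(1 job) + 0.3·t(2 jobs)
Solving: t(0 jobs) = 5.3846, t(1 job) = 6.9231, t(2 jobs) = 6.9231.
Expected ticks from 1 job to 3 jobs: 6.9231.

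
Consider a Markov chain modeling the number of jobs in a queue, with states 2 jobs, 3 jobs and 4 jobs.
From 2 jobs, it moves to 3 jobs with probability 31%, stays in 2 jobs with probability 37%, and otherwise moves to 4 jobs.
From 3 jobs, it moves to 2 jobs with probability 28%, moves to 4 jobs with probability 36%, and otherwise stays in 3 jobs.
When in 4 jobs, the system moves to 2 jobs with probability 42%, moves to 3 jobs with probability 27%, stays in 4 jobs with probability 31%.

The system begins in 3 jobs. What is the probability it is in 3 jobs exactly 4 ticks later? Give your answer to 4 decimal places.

Propagate the distribution vector 4 ticks from 3 jobs.
After 0 ticks: (0.0000, 1.0000, 0.0000)
After 1 tick: (0.2800, 0.3600, 0.3600)
After 2 ticks: (0.3556, 0.3136, 0.3308)
After 3 ticks: (0.3583, 0.3124, 0.3292)
After 4 ticks: (0.3583, 0.3125, 0.3292)
P(in 3 jobs after 4 ticks) = 0.3125

0.3125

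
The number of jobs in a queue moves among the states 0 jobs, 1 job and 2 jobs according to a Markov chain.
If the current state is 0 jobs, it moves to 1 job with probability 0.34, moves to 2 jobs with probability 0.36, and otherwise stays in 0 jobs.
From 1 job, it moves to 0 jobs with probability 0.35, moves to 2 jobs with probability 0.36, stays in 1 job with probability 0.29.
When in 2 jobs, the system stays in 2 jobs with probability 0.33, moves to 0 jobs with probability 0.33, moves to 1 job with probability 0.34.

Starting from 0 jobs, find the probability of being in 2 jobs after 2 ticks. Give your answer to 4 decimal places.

Sum over the intermediate state after 1 tick:
P = P(0 jobs→0 jobs)·P(0 jobs→2 jobs) + P(0 jobs→1 job)·P(1 job→2 jobs) + P(0 jobs→2 jobs)·P(2 jobs→2 jobs)
  = 0.3×0.36 + 0.34×0.36 + 0.36×0.33
  = 0.1080 + 0.1224 + 0.1188 = 0.3492

0.3492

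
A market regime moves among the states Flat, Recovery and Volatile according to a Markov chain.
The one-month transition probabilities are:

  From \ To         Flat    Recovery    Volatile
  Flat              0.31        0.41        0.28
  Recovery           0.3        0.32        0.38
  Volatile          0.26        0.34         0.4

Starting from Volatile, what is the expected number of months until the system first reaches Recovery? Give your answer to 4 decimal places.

Let t(s) be the expected number of months to first reach Recovery from state s, with t(Recovery) = 0. Conditioning on the first month:
t(Flat) = 1 + 0.31·t(Flat) + 0.28·t(Volatile)
t(Volatile) = 1 + 0.26·t(Flat) + 0.4·t(Volatile)
Solving: t(Flat) = 2.5791, t(Volatile) = 2.7843.
Expected months from Volatile to Recovery: 2.7843.

2.7843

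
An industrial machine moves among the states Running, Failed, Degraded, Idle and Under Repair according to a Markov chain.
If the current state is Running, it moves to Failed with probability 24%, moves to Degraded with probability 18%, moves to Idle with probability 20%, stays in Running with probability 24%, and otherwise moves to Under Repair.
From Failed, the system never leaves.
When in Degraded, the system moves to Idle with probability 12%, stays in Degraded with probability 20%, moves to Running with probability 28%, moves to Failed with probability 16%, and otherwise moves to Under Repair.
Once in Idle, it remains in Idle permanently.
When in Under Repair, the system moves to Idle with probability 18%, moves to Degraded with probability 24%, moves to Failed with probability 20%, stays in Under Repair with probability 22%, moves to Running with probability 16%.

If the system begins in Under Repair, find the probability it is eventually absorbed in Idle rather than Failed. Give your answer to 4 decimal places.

Let h(s) be the probability of absorption at Idle starting from transient state s. Then h(Idle) = 1 and h(Failed) = 0. By first-step analysis:
h(Running) = 0.24·h(Running) + 0.24·0 + 0.18·h(Degraded) + 0.2·1 + 0.14·h(Under Repair)
h(Degraded) = 0.28·h(Running) + 0.16·0 + 0.2·h(Degraded) + 0.12·1 + 0.24·h(Under Repair)
h(Under Repair) = 0.16·h(Running) + 0.2·0 + 0.24·h(Degraded) + 0.18·1 + 0.22·h(Under Repair)
Solving: h(Running) = 0.4542, h(Degraded) = 0.4474, h(Under Repair) = 0.4616.
Starting from Under Repair, the probability is 0.4616.

0.4616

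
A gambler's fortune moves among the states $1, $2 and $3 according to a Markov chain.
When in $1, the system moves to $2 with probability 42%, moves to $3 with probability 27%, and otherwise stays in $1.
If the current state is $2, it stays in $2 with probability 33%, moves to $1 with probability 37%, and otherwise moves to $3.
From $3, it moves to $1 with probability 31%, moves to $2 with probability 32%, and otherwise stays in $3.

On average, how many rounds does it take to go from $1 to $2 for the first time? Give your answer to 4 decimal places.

Let t(s) be the expected number of rounds to first reach $2 from state s, with t($2) = 0. Conditioning on the first round:
t($1) = 1 + 0.31·t($1) + 0.27·t($3)
t($3) = 1 + 0.31·t($1) + 0.37·t($3)
Solving: t($1) = 2.5641, t($3) = 2.8490.
Expected rounds from $1 to $2: 2.5641.

2.5641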